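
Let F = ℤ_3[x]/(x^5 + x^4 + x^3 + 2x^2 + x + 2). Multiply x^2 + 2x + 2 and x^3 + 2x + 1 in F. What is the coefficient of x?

2

Multiply in ℤ_3[x]: (x^2 + 2x + 2)·(x^3 + 2x + 1) = x^5 + 2x^4 + x^3 + 2x^2 + 2.
Reduce using x^5 ≡ 2x^4 + 2x^3 + x^2 + 2x + 1 (mod x^5 + x^4 + x^3 + 2x^2 + x + 2).
Reduced: x^4 + 2x.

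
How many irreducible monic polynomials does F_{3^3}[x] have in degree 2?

x^(27^2) − x is the product of all monic irreducibles of degree dividing 2; Möbius inversion gives N = (1/2) Σ μ(2/d)·27^d.
Divisors of 2: 1, 2; μ(2/d) for each: -1, 1.
Σ = − 27^1 + 27^2 = 702.
N = 702/2 = 351.

351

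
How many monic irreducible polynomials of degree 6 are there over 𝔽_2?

9

Gauss's count: N_{2}(6) = (1/6) Σ_{d|6} μ(6/d)·2^d.
Divisors of 6: 1, 2, 3, 6; μ(6/d) for each: 1, -1, -1, 1.
Σ = 2^1 − 2^2 − 2^3 + 2^6 = 54.
N = 54/6 = 9.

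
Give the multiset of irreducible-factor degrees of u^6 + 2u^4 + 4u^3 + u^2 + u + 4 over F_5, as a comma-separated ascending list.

1, 2, 3

Write f(u) = u^6 + 2u^4 + 4u^3 + u^2 + u + 4.
Roots in F_5: f(0) = 4; f(1) = 3; f(2) = 3; f(3) = 0 → root; f(4) = 3.
Linear factors from roots: (u + 2).
Complete factorization: f(u) = (u + 2)·(u^2 + 4u + 1)·(u^3 + 4u^2 + 4u + 2).
Factor degrees with multiplicity: 1 + 2 + 3 = 6.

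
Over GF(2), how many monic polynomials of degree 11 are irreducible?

Gauss's count: N_{2}(11) = (1/11) Σ_{d|11} μ(11/d)·2^d.
Divisors of 11: 1, 11; μ(11/d) for each: -1, 1.
Σ = − 2^1 + 2^11 = 2046.
N = 2046/11 = 186.

186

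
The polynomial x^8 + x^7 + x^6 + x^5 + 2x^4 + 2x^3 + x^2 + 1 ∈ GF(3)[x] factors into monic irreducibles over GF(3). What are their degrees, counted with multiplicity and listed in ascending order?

8

Write g(x) = x^8 + x^7 + x^6 + x^5 + 2x^4 + 2x^3 + x^2 + 1.
Roots in GF(3): g(0) = 1; g(1) = 1; g(2) = 2.
Complete factorization: g(x) = (x^8 + x^7 + x^6 + x^5 + 2x^4 + 2x^3 + x^2 + 1).
Factor degrees with multiplicity: 8 = 8.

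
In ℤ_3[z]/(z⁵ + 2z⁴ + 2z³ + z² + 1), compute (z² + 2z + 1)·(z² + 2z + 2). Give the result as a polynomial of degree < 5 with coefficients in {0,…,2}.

Multiply in ℤ_3[z]: (z² + 2z + 1)·(z² + 2z + 2) = z⁴ + z³ + z² + 2.
Reduced: z⁴ + z³ + z² + 2.

z^4 + z^3 + z^2 + 2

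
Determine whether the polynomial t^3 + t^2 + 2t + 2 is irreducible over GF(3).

No

Write m(t) = t^3 + t^2 + 2t + 2.
Check for roots in GF(3): m(0) = 2; m(1) = 0 → root; m(2) = 0 → root.
m(1) = 0, so (t − 1) divides m(t); m is reducible.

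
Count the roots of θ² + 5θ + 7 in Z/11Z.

Write g(θ) = θ² + 5θ + 7.
Evaluate at each of the 11 elements of Z/11Z:
g(0) = 7; g(1) = 2; g(2) = 10; g(3) = 9; g(4) = 10; g(5) = 2; g(6) = 7; g(7) = 3; g(8) = 1; g(9) = 1; g(10) = 3.
No element is a root.

0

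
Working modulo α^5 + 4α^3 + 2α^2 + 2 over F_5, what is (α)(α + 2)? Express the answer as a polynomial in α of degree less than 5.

Multiply in F_5[α]: (α)·(α + 2) = α^2 + 2α.
Reduced: α^2 + 2α.

α^2 + 2α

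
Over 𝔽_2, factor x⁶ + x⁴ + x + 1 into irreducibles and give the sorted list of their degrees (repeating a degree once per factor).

Write g(x) = x⁶ + x⁴ + x + 1.
Roots in 𝔽_2: g(0) = 1; g(1) = 0 → root.
Linear factors from roots: (x + 1).
Complete factorization: g(x) = (x + 1)·(x² + x + 1)·(x³ + x + 1).
Factor degrees with multiplicity: 1 + 2 + 3 = 6.

1, 2, 3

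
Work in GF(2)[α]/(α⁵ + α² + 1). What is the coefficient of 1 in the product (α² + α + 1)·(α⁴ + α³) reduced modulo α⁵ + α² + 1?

Multiply in GF(2)[α]: (α² + α + 1)·(α⁴ + α³) = α⁶ + α³.
Reduce using α⁵ ≡ α² + 1 (mod α⁵ + α² + 1).
Reduced: α.

0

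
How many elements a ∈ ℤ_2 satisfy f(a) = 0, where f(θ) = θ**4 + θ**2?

2

Evaluate at each of the 2 elements of ℤ_2:
f(0) = 0 → root; f(1) = 0 → root.
Roots: {0, 1}.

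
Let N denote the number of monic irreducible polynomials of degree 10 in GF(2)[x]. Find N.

99

x^(2^10) − x is the product of all monic irreducibles of degree dividing 10; Möbius inversion gives N = (1/10) Σ μ(10/d)·2^d.
Divisors of 10: 1, 2, 5, 10; μ(10/d) for each: 1, -1, -1, 1.
Σ = 2^1 − 2^2 − 2^5 + 2^10 = 990.
N = 990/10 = 99.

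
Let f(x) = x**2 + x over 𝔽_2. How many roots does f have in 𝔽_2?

2

Evaluate at each of the 2 elements of 𝔽_2:
f(0) = 0 → root; f(1) = 0 → root.
Roots: {0, 1}.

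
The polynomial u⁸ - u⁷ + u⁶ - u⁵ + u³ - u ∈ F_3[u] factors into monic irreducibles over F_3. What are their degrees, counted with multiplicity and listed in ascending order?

1, 1, 3, 3

Write g(u) = u⁸ - u⁷ + u⁶ - u⁵ + u³ - u.
Roots in F_3: g(0) = 0 → root; g(1) = 0 → root; g(2) = 1.
Linear factors from roots: (u), (u - 1).
Complete factorization: g(u) = (u)·(u - 1)·(u³ + u² - 1)·(u³ - u² - u - 1).
Factor degrees with multiplicity: 1 + 1 + 3 + 3 = 8.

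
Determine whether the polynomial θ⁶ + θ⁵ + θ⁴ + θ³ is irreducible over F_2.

No

Write f(θ) = θ⁶ + θ⁵ + θ⁴ + θ³.
Check for roots in F_2: f(0) = 0 → root; f(1) = 0 → root.
f(0) = 0, so (θ) divides f(θ); f is reducible.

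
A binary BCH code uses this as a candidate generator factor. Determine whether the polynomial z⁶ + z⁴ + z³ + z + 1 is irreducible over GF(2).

Yes

Write P(z) = z⁶ + z⁴ + z³ + z + 1.
Check for roots in GF(2): P(0) = 1; P(1) = 1.
No roots, so no linear factors.
Monic irreducibles of degree 2 over GF(2): z² + z + 1.
None of them divide P (all give nonzero remainder).
Monic irreducibles of degree 3 over GF(2): z³ + z + 1, z³ + z² + 1.
None of them divide P (all give nonzero remainder).
No irreducible factor of degree ≤ 3 exists, so P is irreducible over GF(2).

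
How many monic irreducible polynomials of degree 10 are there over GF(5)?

By the necklace-counting formula, N_5(10) = (1/10) Σ_{d|10} μ(10/d)·5^d.
Divisors of 10: 1, 2, 5, 10; μ(10/d) for each: 1, -1, -1, 1.
Σ = 5^1 − 5^2 − 5^5 + 5^10 = 9762480.
N = 9762480/10 = 976248.

976248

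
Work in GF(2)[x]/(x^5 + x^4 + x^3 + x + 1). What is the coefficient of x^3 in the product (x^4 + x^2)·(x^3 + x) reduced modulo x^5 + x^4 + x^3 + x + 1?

Multiply in GF(2)[x]: (x^4 + x^2)·(x^3 + x) = x^7 + x^3.
Reduce using x^5 ≡ x^4 + x^3 + x + 1 (mod x^5 + x^4 + x^3 + x + 1).
Reduced: x^4 + x.

0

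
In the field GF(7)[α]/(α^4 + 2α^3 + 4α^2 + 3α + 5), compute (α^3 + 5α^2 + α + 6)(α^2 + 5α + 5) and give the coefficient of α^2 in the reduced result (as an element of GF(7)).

Multiply in GF(7)[α]: (α^3 + 5α^2 + α + 6)·(α^2 + 5α + 5) = α^5 + 3α^4 + 3α^3 + α^2 + 2.
Reduce using α^4 ≡ 5α^3 + 3α^2 + 4α + 2 (mod α^4 + 2α^3 + 4α^2 + 3α + 5).
Reduced: 4α^3 + α^2 + 6α + 4.

1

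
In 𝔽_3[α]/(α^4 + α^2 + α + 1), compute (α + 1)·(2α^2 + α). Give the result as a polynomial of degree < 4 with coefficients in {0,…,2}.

Multiply in 𝔽_3[α]: (α + 1)·(2α^2 + α) = 2α^3 + α.
Reduced: 2α^3 + α.

2α^3 + α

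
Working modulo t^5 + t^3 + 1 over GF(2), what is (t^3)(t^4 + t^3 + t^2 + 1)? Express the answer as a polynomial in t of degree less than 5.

t^4 + t^3 + t^2 + t

Multiply in GF(2)[t]: (t^3)·(t^4 + t^3 + t^2 + 1) = t^7 + t^6 + t^5 + t^3.
Reduce using t^5 ≡ t^3 + 1 (mod t^5 + t^3 + 1).
Reduced: t^4 + t^3 + t^2 + t.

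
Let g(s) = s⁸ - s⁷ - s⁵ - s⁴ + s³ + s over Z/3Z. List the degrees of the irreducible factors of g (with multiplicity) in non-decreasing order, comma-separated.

Roots in Z/3Z: g(0) = 0 → root; g(1) = 0 → root; g(2) = 0 → root.
Linear factors from roots: (s), (s - 1), (s + 1).
Complete factorization: g(s) = (s)·(s - 1)·(s + 1)^2·(s² + 1)·(s² + s - 1).
Factor degrees with multiplicity: 1 + 1 + 1 + 1 + 2 + 2 = 8.

1, 1, 1, 1, 2, 2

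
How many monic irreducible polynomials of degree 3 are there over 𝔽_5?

40

x^(5^3) − x is the product of all monic irreducibles of degree dividing 3; Möbius inversion gives N = (1/3) Σ μ(3/d)·5^d.
Divisors of 3: 1, 3; μ(3/d) for each: -1, 1.
Σ = − 5^1 + 5^3 = 120.
N = 120/3 = 40.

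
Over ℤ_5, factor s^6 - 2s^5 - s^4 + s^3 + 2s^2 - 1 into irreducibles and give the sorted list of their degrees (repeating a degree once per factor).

Write g(s) = s^6 - 2s^5 - s^4 + s^3 + 2s^2 - 1.
Roots in ℤ_5: g(0) = 4; g(1) = 0 → root; g(2) = 4; g(3) = 1; g(4) = 2.
Linear factors from roots: (s - 1).
Complete factorization: g(s) = (s - 1)·(s^2 - s + 1)·(s^3 + 2s + 1).
Factor degrees with multiplicity: 1 + 2 + 3 = 6.

1, 2, 3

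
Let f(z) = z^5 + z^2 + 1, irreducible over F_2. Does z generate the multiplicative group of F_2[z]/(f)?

Yes

|GF(2^5)^×| = 2^5 − 1 = 31. Prime factorization: 31 = 31.
f is primitive ⇔ z has order 31 in GF(2)[z]/(f), i.e. z^(31/q) ≠ 1 for each prime q | 31.
z^(1) mod f = z.
None equal 1, so z has full order 31; f is primitive.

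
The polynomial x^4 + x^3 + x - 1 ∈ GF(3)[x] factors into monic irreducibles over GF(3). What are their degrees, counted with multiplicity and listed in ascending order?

2, 2

Write g(x) = x^4 + x^3 + x - 1.
Roots in GF(3): g(0) = 2; g(1) = 2; g(2) = 1.
Complete factorization: g(x) = (x^2 + 1)·(x^2 + x - 1).
Factor degrees with multiplicity: 2 + 2 = 4.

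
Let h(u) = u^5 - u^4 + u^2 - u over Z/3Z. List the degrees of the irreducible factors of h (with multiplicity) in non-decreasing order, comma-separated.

1, 1, 1, 1, 1

Roots in Z/3Z: h(0) = 0 → root; h(1) = 0 → root; h(2) = 0 → root.
Linear factors from roots: (u), (u - 1), (u + 1).
Complete factorization: h(u) = (u)·(u - 1)·(u + 1)^3.
Factor degrees with multiplicity: 1 + 1 + 1 + 1 + 1 = 5.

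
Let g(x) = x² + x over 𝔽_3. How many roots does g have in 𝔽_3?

2

Evaluate at each of the 3 elements of 𝔽_3:
g(0) = 0 → root; g(1) = 2; g(2) = 0 → root.
Roots: {0, 2}.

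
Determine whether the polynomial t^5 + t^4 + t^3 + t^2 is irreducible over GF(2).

No

Write f(t) = t^5 + t^4 + t^3 + t^2.
Check for roots in GF(2): f(0) = 0 → root; f(1) = 0 → root.
f(0) = 0, so (t) divides f(t); f is reducible.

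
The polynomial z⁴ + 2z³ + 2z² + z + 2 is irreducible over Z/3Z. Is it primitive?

Write f(z) = z⁴ + 2z³ + 2z² + z + 2.
|GF(3^4)^×| = 3^4 − 1 = 80. Prime factorization: 80 = 2^4·5.
f is primitive ⇔ z has order 80 in GF(3)[z]/(f), i.e. z^(80/q) ≠ 1 for each prime q | 80.
z^(40) mod f = 2.
z^(16) mod f = z² + 2z.
None equal 1, so z has full order 80; f is primitive.

Yes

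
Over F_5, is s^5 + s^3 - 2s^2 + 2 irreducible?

Yes

Write m(s) = s^5 + s^3 - 2s^2 + 2.
Check for roots in F_5: m(0) = 2; m(1) = 2; m(2) = 4; m(3) = 4; m(4) = 3.
No roots, so no linear factors.
Degree-2 irreducible divisors: test the 10 monic irreducibles of degree 2 over GF(5).
None of them divide m (all give nonzero remainder).
No irreducible factor of degree ≤ 2 exists, so m is irreducible over GF(5).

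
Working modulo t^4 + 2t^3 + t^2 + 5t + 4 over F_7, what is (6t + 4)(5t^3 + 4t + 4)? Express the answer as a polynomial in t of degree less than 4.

Multiply in F_7[t]: (6t + 4)·(5t^3 + 4t + 4) = 2t^4 + 6t^3 + 3t^2 + 5t + 2.
Reduce using t^4 ≡ 5t^3 + 6t^2 + 2t + 3 (mod t^4 + 2t^3 + t^2 + 5t + 4).
Reduced: 2t^3 + t^2 + 2t + 1.

2t^3 + t^2 + 2t + 1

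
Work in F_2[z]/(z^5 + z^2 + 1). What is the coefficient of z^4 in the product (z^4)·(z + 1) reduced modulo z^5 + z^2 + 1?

1

Multiply in F_2[z]: (z^4)·(z + 1) = z^5 + z^4.
Reduce using z^5 ≡ z^2 + 1 (mod z^5 + z^2 + 1).
Reduced: z^4 + z^2 + 1.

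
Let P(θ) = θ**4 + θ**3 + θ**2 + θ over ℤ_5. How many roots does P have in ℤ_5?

4

Evaluate at each of the 5 elements of ℤ_5:
P(0) = 0 → root; P(1) = 4; P(2) = 0 → root; P(3) = 0 → root; P(4) = 0 → root.
Roots: {0, 2, 3, 4}.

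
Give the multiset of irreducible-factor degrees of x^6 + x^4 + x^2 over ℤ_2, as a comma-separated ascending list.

Write g(x) = x^6 + x^4 + x^2.
Roots in ℤ_2: g(0) = 0 → root; g(1) = 1.
Linear factors from roots: (x).
Complete factorization: g(x) = (x)^2·(x^2 + x + 1)^2.
Factor degrees with multiplicity: 1 + 1 + 2 + 2 = 6.

1, 1, 2, 2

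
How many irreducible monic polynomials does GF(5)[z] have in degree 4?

150

x^(5^4) − x is the product of all monic irreducibles of degree dividing 4; Möbius inversion gives N = (1/4) Σ μ(4/d)·5^d.
Divisors of 4: 1, 2, 4; μ(4/d) for each: 0, -1, 1.
Σ = − 5^2 + 5^4 = 600.
N = 600/4 = 150.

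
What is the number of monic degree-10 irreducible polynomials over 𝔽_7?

28245840

x^(7^10) − x is the product of all monic irreducibles of degree dividing 10; Möbius inversion gives N = (1/10) Σ μ(10/d)·7^d.
Divisors of 10: 1, 2, 5, 10; μ(10/d) for each: 1, -1, -1, 1.
Σ = 7^1 − 7^2 − 7^5 + 7^10 = 282458400.
N = 282458400/10 = 28245840.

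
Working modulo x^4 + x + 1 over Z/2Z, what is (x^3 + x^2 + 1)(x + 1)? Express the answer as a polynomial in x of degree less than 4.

Multiply in Z/2Z[x]: (x^3 + x^2 + 1)·(x + 1) = x^4 + x^2 + x + 1.
Reduce using x^4 ≡ x + 1 (mod x^4 + x + 1).
Reduced: x^2.

x^2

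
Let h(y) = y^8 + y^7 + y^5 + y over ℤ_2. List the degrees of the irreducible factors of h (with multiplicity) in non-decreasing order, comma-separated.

1, 1, 2, 4

Roots in ℤ_2: h(0) = 0 → root; h(1) = 0 → root.
Linear factors from roots: (y), (y + 1).
Complete factorization: h(y) = (y)·(y + 1)·(y^2 + y + 1)·(y^4 + y^3 + 1).
Factor degrees with multiplicity: 1 + 1 + 2 + 4 = 8.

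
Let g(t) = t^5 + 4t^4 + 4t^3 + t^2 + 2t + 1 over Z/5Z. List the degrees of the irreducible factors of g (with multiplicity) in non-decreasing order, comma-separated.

Roots in Z/5Z: g(0) = 1; g(1) = 3; g(2) = 2; g(3) = 1; g(4) = 4.
Complete factorization: g(t) = (t^5 + 4t^4 + 4t^3 + t^2 + 2t + 1).
Factor degrees with multiplicity: 5 = 5.

5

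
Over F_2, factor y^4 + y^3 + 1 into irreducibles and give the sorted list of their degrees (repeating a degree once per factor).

Write g(y) = y^4 + y^3 + 1.
Roots in F_2: g(0) = 1; g(1) = 1.
Complete factorization: g(y) = (y^4 + y^3 + 1).
Factor degrees with multiplicity: 4 = 4.

4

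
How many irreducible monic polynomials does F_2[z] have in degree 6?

9

x^(2^6) − x is the product of all monic irreducibles of degree dividing 6; Möbius inversion gives N = (1/6) Σ μ(6/d)·2^d.
Divisors of 6: 1, 2, 3, 6; μ(6/d) for each: 1, -1, -1, 1.
Σ = 2^1 − 2^2 − 2^3 + 2^6 = 54.
N = 54/6 = 9.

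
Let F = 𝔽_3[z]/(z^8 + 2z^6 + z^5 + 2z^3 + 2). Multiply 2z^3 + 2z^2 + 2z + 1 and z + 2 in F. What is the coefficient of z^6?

Multiply in 𝔽_3[z]: (2z^3 + 2z^2 + 2z + 1)·(z + 2) = 2z^4 + 2z + 2.
Reduced: 2z^4 + 2z + 2.

0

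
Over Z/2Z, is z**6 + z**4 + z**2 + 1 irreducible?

Write h(z) = z**6 + z**4 + z**2 + 1.
Check for roots in Z/2Z: h(0) = 1; h(1) = 0 → root.
h(1) = 0, so (z − 1) divides h(z); h is reducible.

No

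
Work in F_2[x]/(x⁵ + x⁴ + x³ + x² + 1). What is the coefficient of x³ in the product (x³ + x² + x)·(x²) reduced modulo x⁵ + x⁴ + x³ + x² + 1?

Multiply in F_2[x]: (x³ + x² + x)·(x²) = x⁵ + x⁴ + x³.
Reduce using x⁵ ≡ x⁴ + x³ + x² + 1 (mod x⁵ + x⁴ + x³ + x² + 1).
Reduced: x² + 1.

0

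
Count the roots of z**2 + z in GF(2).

2

Write f(z) = z**2 + z.
Evaluate at each of the 2 elements of GF(2):
f(0) = 0 → root; f(1) = 0 → root.
Roots: {0, 1}.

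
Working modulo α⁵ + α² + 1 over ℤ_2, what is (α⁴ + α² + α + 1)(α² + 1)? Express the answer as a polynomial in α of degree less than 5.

Multiply in ℤ_2[α]: (α⁴ + α² + α + 1)·(α² + 1) = α⁶ + α³ + α + 1.
Reduce using α⁵ ≡ α² + 1 (mod α⁵ + α² + 1).
Reduced: 1.

1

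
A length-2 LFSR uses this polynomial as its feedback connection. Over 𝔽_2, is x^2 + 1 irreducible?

No

Write P(x) = x^2 + 1.
Check for roots in 𝔽_2: P(0) = 1; P(1) = 0 → root.
P(1) = 0, so (x − 1) divides P(x); P is reducible.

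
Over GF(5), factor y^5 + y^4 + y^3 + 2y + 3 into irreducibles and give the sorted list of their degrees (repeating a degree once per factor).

Write g(y) = y^5 + y^4 + y^3 + 2y + 3.
Roots in GF(5): g(0) = 3; g(1) = 3; g(2) = 3; g(3) = 0 → root; g(4) = 0 → root.
Linear factors from roots: (y + 2), (y + 1).
Complete factorization: g(y) = (y + 1)·(y + 2)·(y^3 + 3y^2 + 4).
Factor degrees with multiplicity: 1 + 1 + 3 = 5.

1, 1, 3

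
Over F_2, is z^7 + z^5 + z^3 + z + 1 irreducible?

Yes

Write m(z) = z^7 + z^5 + z^3 + z + 1.
Check for roots in F_2: m(0) = 1; m(1) = 1.
No roots, so no linear factors.
Monic irreducibles of degree 2 over GF(2): z^2 + z + 1.
None of them divide m (all give nonzero remainder).
Monic irreducibles of degree 3 over GF(2): z^3 + z + 1, z^3 + z^2 + 1.
None of them divide m (all give nonzero remainder).
No irreducible factor of degree ≤ 3 exists, so m is irreducible over GF(2).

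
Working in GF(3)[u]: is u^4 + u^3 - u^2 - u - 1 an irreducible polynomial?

Yes

Write f(u) = u^4 + u^3 - u^2 - u - 1.
Check for roots in GF(3): f(0) = 2; f(1) = 2; f(2) = 2.
No roots, so no linear factors.
Monic irreducibles of degree 2 over GF(3): u^2 + 1, u^2 + u - 1, u^2 - u - 1.
None of them divide f (all give nonzero remainder).
No irreducible factor of degree ≤ 2 exists, so f is irreducible over GF(3).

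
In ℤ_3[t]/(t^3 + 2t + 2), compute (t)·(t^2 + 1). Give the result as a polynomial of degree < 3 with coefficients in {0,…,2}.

2t + 1

Multiply in ℤ_3[t]: (t)·(t^2 + 1) = t^3 + t.
Reduce using t^3 ≡ t + 1 (mod t^3 + 2t + 2).
Reduced: 2t + 1.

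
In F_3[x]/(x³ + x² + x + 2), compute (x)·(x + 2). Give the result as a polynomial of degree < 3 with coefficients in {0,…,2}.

x^2 + 2x

Multiply in F_3[x]: (x)·(x + 2) = x² + 2x.
Reduced: x² + 2x.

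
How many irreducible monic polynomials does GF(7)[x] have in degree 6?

19544

Gauss's count: N_{7}(6) = (1/6) Σ_{d|6} μ(6/d)·7^d.
Divisors of 6: 1, 2, 3, 6; μ(6/d) for each: 1, -1, -1, 1.
Σ = 7^1 − 7^2 − 7^3 + 7^6 = 117264.
N = 117264/6 = 19544.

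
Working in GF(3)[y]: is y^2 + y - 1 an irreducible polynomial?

Write f(y) = y^2 + y - 1.
Check for roots in GF(3): f(0) = 2; f(1) = 1; f(2) = 2.
No roots. A degree-2 polynomial over a field with no linear factor is irreducible.

Yes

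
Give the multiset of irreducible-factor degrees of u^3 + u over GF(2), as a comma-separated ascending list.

Write g(u) = u^3 + u.
Roots in GF(2): g(0) = 0 → root; g(1) = 0 → root.
Linear factors from roots: (u), (u + 1).
Complete factorization: g(u) = (u)·(u + 1)^2.
Factor degrees with multiplicity: 1 + 1 + 1 = 3.

1, 1, 1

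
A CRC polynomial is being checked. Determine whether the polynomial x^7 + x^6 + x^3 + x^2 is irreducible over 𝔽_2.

No

Write g(x) = x^7 + x^6 + x^3 + x^2.
Check for roots in 𝔽_2: g(0) = 0 → root; g(1) = 0 → root.
g(0) = 0, so (x) divides g(x); g is reducible.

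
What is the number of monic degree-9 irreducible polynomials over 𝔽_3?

By the necklace-counting formula, N_3(9) = (1/9) Σ_{d|9} μ(9/d)·3^d.
Divisors of 9: 1, 3, 9; μ(9/d) for each: 0, -1, 1.
Σ = − 3^3 + 3^9 = 19656.
N = 19656/9 = 2184.

2184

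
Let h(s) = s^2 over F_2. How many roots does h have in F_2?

1

Evaluate at each of the 2 elements of F_2:
h(0) = 0 → root; h(1) = 1.
Roots: {0}.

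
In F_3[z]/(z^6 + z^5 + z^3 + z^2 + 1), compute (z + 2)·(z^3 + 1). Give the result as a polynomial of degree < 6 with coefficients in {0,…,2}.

Multiply in F_3[z]: (z + 2)·(z^3 + 1) = z^4 + 2z^3 + z + 2.
Reduced: z^4 + 2z^3 + z + 2.

z^4 + 2z^3 + z + 2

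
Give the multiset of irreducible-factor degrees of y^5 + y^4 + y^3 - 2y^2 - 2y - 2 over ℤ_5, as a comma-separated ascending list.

Write f(y) = y^5 + y^4 + y^3 - 2y^2 - 2y - 2.
Roots in ℤ_5: f(0) = 3; f(1) = 2; f(2) = 2; f(3) = 0 → root; f(4) = 2.
Linear factors from roots: (y + 2).
Complete factorization: f(y) = (y + 2)·(y^2 + y + 1)·(y^2 - 2y - 1).
Factor degrees with multiplicity: 1 + 2 + 2 = 5.

1, 2, 2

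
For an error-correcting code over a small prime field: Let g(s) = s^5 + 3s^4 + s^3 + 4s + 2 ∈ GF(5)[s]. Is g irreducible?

Yes

Check for roots in GF(5): g(0) = 2; g(1) = 1; g(2) = 3; g(3) = 2; g(4) = 4.
No roots, so no linear factors.
Degree-2 irreducible divisors: test the 10 monic irreducibles of degree 2 over GF(5).
None of them divide g (all give nonzero remainder).
No irreducible factor of degree ≤ 2 exists, so g is irreducible over GF(5).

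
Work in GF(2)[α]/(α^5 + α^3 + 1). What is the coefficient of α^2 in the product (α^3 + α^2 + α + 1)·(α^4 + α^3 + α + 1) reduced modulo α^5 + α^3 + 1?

1

Multiply in GF(2)[α]: (α^3 + α^2 + α + 1)·(α^4 + α^3 + α + 1) = α^7 + α^4 + α^3 + 1.
Reduce using α^5 ≡ α^3 + 1 (mod α^5 + α^3 + 1).
Reduced: α^4 + α^2.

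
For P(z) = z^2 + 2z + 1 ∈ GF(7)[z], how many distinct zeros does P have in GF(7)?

Evaluate at each of the 7 elements of GF(7):
P(0) = 1; P(1) = 4; P(2) = 2; P(3) = 2; P(4) = 4; P(5) = 1; P(6) = 0 → root.
Roots: {6}.

1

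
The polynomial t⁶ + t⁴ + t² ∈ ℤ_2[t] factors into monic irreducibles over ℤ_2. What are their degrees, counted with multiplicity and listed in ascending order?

1, 1, 2, 2

Write g(t) = t⁶ + t⁴ + t².
Roots in ℤ_2: g(0) = 0 → root; g(1) = 1.
Linear factors from roots: (t).
Complete factorization: g(t) = (t)^2·(t² + t + 1)^2.
Factor degrees with multiplicity: 1 + 1 + 2 + 2 = 6.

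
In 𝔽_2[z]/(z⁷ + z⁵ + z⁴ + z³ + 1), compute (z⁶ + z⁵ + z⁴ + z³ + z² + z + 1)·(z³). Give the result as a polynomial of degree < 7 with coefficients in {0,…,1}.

Multiply in 𝔽_2[z]: (z⁶ + z⁵ + z⁴ + z³ + z² + z + 1)·(z³) = z⁹ + z⁸ + z⁷ + z⁶ + z⁵ + z⁴ + z³.
Reduce using z⁷ ≡ z⁵ + z⁴ + z³ + 1 (mod z⁷ + z⁵ + z⁴ + z³ + 1).
Reduced: z⁶ + z⁵ + z³ + z² + z.

z^6 + z^5 + z^3 + z^2 + z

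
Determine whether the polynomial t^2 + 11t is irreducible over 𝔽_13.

No

Write g(t) = t^2 + 11t.
Check each element of 𝔽_13 for a root: g(0)=0, g(1)=12, g(2)=0, g(3)=3, g(4)=8, g(5)=2, g(6)=11, g(7)=9, g(8)=9, g(9)=11, g(10)=2, g(11)=8, g(12)=3.
g(0) = 0, so (t) divides g(t); g is reducible.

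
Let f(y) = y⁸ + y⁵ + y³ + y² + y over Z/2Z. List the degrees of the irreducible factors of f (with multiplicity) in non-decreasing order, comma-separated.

Roots in Z/2Z: f(0) = 0 → root; f(1) = 1.
Linear factors from roots: (y).
Complete factorization: f(y) = (y)·(y² + y + 1)^2·(y³ + y + 1).
Factor degrees with multiplicity: 1 + 2 + 2 + 3 = 8.

1, 2, 2, 3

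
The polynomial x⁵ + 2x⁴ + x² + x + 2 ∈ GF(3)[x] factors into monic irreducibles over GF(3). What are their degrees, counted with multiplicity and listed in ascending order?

Write h(x) = x⁵ + 2x⁴ + x² + x + 2.
Roots in GF(3): h(0) = 2; h(1) = 1; h(2) = 0 → root.
Linear factors from roots: (x + 1).
Complete factorization: h(x) = (x + 1)·(x⁴ + x³ + 2x² + 2x + 2).
Factor degrees with multiplicity: 1 + 4 = 5.

1, 4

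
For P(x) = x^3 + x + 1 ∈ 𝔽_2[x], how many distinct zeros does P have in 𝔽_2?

Evaluate at each of the 2 elements of 𝔽_2:
P(0) = 1; P(1) = 1.
No element is a root.

0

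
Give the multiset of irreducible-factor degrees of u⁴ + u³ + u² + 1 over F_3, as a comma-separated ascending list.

4

Write f(u) = u⁴ + u³ + u² + 1.
Roots in F_3: f(0) = 1; f(1) = 1; f(2) = 2.
Complete factorization: f(u) = (u⁴ + u³ + u² + 1).
Factor degrees with multiplicity: 4 = 4.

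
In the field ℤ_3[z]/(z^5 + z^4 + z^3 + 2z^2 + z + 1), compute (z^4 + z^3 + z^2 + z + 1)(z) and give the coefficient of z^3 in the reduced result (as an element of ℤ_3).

0

Multiply in ℤ_3[z]: (z^4 + z^3 + z^2 + z + 1)·(z) = z^5 + z^4 + z^3 + z^2 + z.
Reduce using z^5 ≡ 2z^4 + 2z^3 + z^2 + 2z + 2 (mod z^5 + z^4 + z^3 + 2z^2 + z + 1).
Reduced: 2z^2 + 2.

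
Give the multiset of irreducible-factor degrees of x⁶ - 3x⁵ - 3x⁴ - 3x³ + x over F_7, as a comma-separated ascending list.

Write g(x) = x⁶ - 3x⁵ - 3x⁴ - 3x³ + x.
Linear factors from roots: (x), (x - 1).
Complete factorization: g(x) = (x)·(x - 1)·(x² - 3)·(x² - 2x - 2).
Factor degrees with multiplicity: 1 + 1 + 2 + 2 = 6.

1, 1, 2, 2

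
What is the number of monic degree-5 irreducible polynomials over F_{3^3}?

2869776

By the necklace-counting formula, N_27(5) = (1/5) Σ_{d|5} μ(5/d)·27^d.
Divisors of 5: 1, 5; μ(5/d) for each: -1, 1.
Σ = − 27^1 + 27^5 = 14348880.
N = 14348880/5 = 2869776.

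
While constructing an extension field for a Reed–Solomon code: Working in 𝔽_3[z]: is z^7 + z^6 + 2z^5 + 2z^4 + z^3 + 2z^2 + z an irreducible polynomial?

Write g(z) = z^7 + z^6 + 2z^5 + 2z^4 + z^3 + 2z^2 + z.
Check for roots in 𝔽_3: g(0) = 0 → root; g(1) = 1; g(2) = 0 → root.
g(0) = 0, so (z) divides g(z); g is reducible.

No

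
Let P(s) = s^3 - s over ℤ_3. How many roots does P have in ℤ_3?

Evaluate at each of the 3 elements of ℤ_3:
P(0) = 0 → root; P(1) = 0 → root; P(2) = 0 → root.
Roots: {0, 1, 2}.

3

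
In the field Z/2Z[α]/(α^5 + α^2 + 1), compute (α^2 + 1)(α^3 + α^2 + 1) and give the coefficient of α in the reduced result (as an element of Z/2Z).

Multiply in Z/2Z[α]: (α^2 + 1)·(α^3 + α^2 + 1) = α^5 + α^4 + α^3 + 1.
Reduce using α^5 ≡ α^2 + 1 (mod α^5 + α^2 + 1).
Reduced: α^4 + α^3 + α^2.

0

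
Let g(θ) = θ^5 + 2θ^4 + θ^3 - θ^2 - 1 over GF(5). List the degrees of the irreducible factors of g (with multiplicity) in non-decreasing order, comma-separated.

2, 3

Roots in GF(5): g(0) = 4; g(1) = 2; g(2) = 2; g(3) = 2; g(4) = 3.
Complete factorization: g(θ) = (θ^2 + 2θ - 2)·(θ^3 - 2θ - 2).
Factor degrees with multiplicity: 2 + 3 = 5.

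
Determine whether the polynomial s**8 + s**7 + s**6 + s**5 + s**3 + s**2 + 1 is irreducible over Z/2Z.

Write m(s) = s**8 + s**7 + s**6 + s**5 + s**3 + s**2 + 1.
Check for roots in Z/2Z: m(0) = 1; m(1) = 1.
No roots, so no linear factors.
Monic irreducibles of degree 2 over GF(2): s**2 + s + 1.
s**2 + s + 1 divides m: m(s) = (s**2 + s + 1)·(s**6 + s**3 + s**2 + s + 1).

No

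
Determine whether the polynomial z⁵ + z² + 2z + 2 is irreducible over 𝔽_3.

Write P(z) = z⁵ + z² + 2z + 2.
Check for roots in 𝔽_3: P(0) = 2; P(1) = 0 → root; P(2) = 0 → root.
P(1) = 0, so (z − 1) divides P(z); P is reducible.

No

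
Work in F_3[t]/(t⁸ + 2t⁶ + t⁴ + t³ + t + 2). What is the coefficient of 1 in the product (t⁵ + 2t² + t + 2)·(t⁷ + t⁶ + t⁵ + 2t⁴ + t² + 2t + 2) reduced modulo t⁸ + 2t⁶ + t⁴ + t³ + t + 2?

2

Multiply in F_3[t]: (t⁵ + 2t² + t + 2)·(t⁷ + t⁶ + t⁵ + 2t⁴ + t² + 2t + 2) = t¹² + t¹¹ + t¹⁰ + t⁹ + 2t³ + 2t² + 1.
Reduce using t⁸ ≡ t⁶ + 2t⁴ + 2t³ + 2t + 1 (mod t⁸ + 2t⁶ + t⁴ + t³ + t + 2).
Reduced: t⁶ + t⁵ + 2t² + t + 2.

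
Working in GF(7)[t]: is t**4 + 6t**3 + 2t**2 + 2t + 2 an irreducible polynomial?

Write P(t) = t**4 + 6t**3 + 2t**2 + 2t + 2.
Check for roots in GF(7): P(0) = 2; P(1) = 6; P(2) = 1; P(3) = 3; P(4) = 3; P(5) = 2; P(6) = 4.
No roots, so no linear factors.
Degree-2 irreducible divisors: test the 21 monic irreducibles of degree 2 over GF(7).
None of them divide P (all give nonzero remainder).
No irreducible factor of degree ≤ 2 exists, so P is irreducible over GF(7).

Yes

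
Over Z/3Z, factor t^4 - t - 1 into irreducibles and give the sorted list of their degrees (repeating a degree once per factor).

4

Write h(t) = t^4 - t - 1.
Roots in Z/3Z: h(0) = 2; h(1) = 2; h(2) = 1.
Complete factorization: h(t) = (t^4 - t - 1).
Factor degrees with multiplicity: 4 = 4.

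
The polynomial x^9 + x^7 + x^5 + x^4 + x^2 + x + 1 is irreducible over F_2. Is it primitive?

Write f(x) = x^9 + x^7 + x^5 + x^4 + x^2 + x + 1.
|GF(2^9)^×| = 2^9 − 1 = 511. Prime factorization: 511 = 7·73.
f is primitive ⇔ x has order 511 in GF(2)[x]/(f), i.e. x^(511/q) ≠ 1 for each prime q | 511.
x^(73) mod f = x^8 + x^6 + x^4 + x^2 + x.
x^(7) mod f = x^7.
None equal 1, so x has full order 511; f is primitive.

Yes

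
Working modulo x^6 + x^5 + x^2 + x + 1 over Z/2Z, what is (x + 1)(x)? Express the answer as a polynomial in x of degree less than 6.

x^2 + x

Multiply in Z/2Z[x]: (x + 1)·(x) = x^2 + x.
Reduced: x^2 + x.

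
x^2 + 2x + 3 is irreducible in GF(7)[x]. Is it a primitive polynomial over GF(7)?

Yes

Write f(x) = x^2 + 2x + 3.
|GF(7^2)^×| = 7^2 − 1 = 48. Prime factorization: 48 = 2^4·3.
f is primitive ⇔ x has order 48 in GF(7)[x]/(f), i.e. x^(48/q) ≠ 1 for each prime q | 48.
x^(24) mod f = 6.
x^(16) mod f = 2.
None equal 1, so x has full order 48; f is primitive.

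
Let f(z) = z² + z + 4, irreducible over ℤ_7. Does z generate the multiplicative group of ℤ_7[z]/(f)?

No

|GF(7^2)^×| = 7^2 − 1 = 48. Prime factorization: 48 = 2^4·3.
f is primitive ⇔ z has order 48 in GF(7)[z]/(f), i.e. z^(48/q) ≠ 1 for each prime q | 48.
z^(24) mod f = 1
z^(16) mod f = 2.
Since z^(24) = 1, the order of z divides 24 < 48; not primitive.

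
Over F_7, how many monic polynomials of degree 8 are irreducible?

720300

The number of monic irreducibles of degree 8 over GF(7) is (1/8)·Σ_{d∣8} μ(8/d) 7^d.
Divisors of 8: 1, 2, 4, 8; μ(8/d) for each: 0, 0, -1, 1.
Σ = − 7^4 + 7^8 = 5762400.
N = 5762400/8 = 720300.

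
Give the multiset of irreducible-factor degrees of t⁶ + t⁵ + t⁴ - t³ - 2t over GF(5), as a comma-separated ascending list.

1, 1, 1, 1, 1, 1

Write f(t) = t⁶ + t⁵ + t⁴ - t³ - 2t.
Roots in GF(5): f(0) = 0 → root; f(1) = 0 → root; f(2) = 0 → root; f(3) = 0 → root; f(4) = 4.
Linear factors from roots: (t), (t - 1), (t - 2), (t + 2).
Complete factorization: f(t) = (t)·(t + 2)·(t - 2)^2·(t - 1)^2.
Factor degrees with multiplicity: 1 + 1 + 1 + 1 + 1 + 1 = 6.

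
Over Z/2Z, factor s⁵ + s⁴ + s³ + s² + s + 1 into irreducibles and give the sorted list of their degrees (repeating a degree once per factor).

Write h(s) = s⁵ + s⁴ + s³ + s² + s + 1.
Roots in Z/2Z: h(0) = 1; h(1) = 0 → root.
Linear factors from roots: (s + 1).
Complete factorization: h(s) = (s + 1)·(s² + s + 1)^2.
Factor degrees with multiplicity: 1 + 2 + 2 = 5.

1, 2, 2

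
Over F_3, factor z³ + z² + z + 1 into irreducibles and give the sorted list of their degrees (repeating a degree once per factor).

Write g(z) = z³ + z² + z + 1.
Roots in F_3: g(0) = 1; g(1) = 1; g(2) = 0 → root.
Linear factors from roots: (z + 1).
Complete factorization: g(z) = (z + 1)·(z² + 1).
Factor degrees with multiplicity: 1 + 2 = 3.

1, 2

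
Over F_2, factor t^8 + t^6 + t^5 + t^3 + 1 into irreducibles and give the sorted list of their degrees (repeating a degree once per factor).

Write g(t) = t^8 + t^6 + t^5 + t^3 + 1.
Roots in F_2: g(0) = 1; g(1) = 1.
Complete factorization: g(t) = (t^8 + t^6 + t^5 + t^3 + 1).
Factor degrees with multiplicity: 8 = 8.

8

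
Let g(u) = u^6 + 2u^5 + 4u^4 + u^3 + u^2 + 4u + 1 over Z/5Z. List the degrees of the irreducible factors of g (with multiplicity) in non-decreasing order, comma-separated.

Roots in Z/5Z: g(0) = 1; g(1) = 4; g(2) = 3; g(3) = 3; g(4) = 0 → root.
Linear factors from roots: (u + 1).
Complete factorization: g(u) = (u + 1)·(u^2 + u + 1)·(u^3 + 2u + 1).
Factor degrees with multiplicity: 1 + 2 + 3 = 6.

1, 2, 3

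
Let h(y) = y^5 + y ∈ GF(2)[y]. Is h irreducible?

No

Check for roots in GF(2): h(0) = 0 → root; h(1) = 0 → root.
h(0) = 0, so (y) divides h(y); h is reducible.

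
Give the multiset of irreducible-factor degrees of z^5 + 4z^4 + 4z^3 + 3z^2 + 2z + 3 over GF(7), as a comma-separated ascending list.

1, 2, 2

Write g(z) = z^5 + 4z^4 + 4z^3 + 3z^2 + 2z + 3.
Linear factors from roots: (z + 5).
Complete factorization: g(z) = (z + 5)·(z^2 + z + 6)·(z^2 + 5z + 5).
Factor degrees with multiplicity: 1 + 2 + 2 = 5.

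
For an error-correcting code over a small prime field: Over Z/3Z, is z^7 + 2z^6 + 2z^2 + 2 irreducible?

Yes

Write m(z) = z^7 + 2z^6 + 2z^2 + 2.
Check for roots in Z/3Z: m(0) = 2; m(1) = 1; m(2) = 2.
No roots, so no linear factors.
Monic irreducibles of degree 2 over GF(3): z^2 + 1, z^2 + z + 2, z^2 + 2z + 2.
None of them divide m (all give nonzero remainder).
Degree-3 irreducible divisors: test the 8 monic irreducibles of degree 3 over GF(3).
None of them divide m (all give nonzero remainder).
No irreducible factor of degree ≤ 3 exists, so m is irreducible over GF(3).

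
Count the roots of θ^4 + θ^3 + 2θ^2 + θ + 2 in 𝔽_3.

Write P(θ) = θ^4 + θ^3 + 2θ^2 + θ + 2.
Evaluate at each of the 3 elements of 𝔽_3:
P(0) = 2; P(1) = 1; P(2) = 0 → root.
Roots: {2}.

1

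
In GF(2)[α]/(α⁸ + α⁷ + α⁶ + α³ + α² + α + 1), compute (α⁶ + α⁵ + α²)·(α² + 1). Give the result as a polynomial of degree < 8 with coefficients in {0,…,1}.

Multiply in GF(2)[α]: (α⁶ + α⁵ + α²)·(α² + 1) = α⁸ + α⁷ + α⁶ + α⁵ + α⁴ + α².
Reduce using α⁸ ≡ α⁷ + α⁶ + α³ + α² + α + 1 (mod α⁸ + α⁷ + α⁶ + α³ + α² + α + 1).
Reduced: α⁵ + α⁴ + α³ + α + 1.

α^5 + α^4 + α^3 + α + 1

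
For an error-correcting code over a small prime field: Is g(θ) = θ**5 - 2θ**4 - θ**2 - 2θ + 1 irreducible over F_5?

Yes

Check for roots in F_5: g(0) = 1; g(1) = 2; g(2) = 3; g(3) = 2; g(4) = 4.
No roots, so no linear factors.
Degree-2 irreducible divisors: test the 10 monic irreducibles of degree 2 over GF(5).
None of them divide g (all give nonzero remainder).
No irreducible factor of degree ≤ 2 exists, so g is irreducible over GF(5).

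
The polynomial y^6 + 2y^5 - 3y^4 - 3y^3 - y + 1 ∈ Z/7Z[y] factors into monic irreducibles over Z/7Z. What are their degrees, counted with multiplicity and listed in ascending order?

1, 1, 1, 3

Write f(y) = y^6 + 2y^5 - 3y^4 - 3y^3 - y + 1.
Linear factors from roots: (y - 3), (y + 2).
Complete factorization: f(y) = (y + 2)·(y - 3)^2·(y^3 - y^2 + 3y + 2).
Factor degrees with multiplicity: 1 + 1 + 1 + 3 = 6.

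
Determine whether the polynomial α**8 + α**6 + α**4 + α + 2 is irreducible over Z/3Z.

Write h(α) = α**8 + α**6 + α**4 + α + 2.
Check for roots in Z/3Z: h(0) = 2; h(1) = 0 → root; h(2) = 1.
h(1) = 0, so (α − 1) divides h(α); h is reducible.

No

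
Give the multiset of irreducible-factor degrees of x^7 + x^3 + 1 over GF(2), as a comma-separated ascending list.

Write g(x) = x^7 + x^3 + 1.
Roots in GF(2): g(0) = 1; g(1) = 1.
Complete factorization: g(x) = (x^7 + x^3 + 1).
Factor degrees with multiplicity: 7 = 7.

7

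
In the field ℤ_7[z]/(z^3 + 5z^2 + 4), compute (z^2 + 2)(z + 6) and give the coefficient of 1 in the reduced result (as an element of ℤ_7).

Multiply in ℤ_7[z]: (z^2 + 2)·(z + 6) = z^3 + 6z^2 + 2z + 5.
Reduce using z^3 ≡ 2z^2 + 3 (mod z^3 + 5z^2 + 4).
Reduced: z^2 + 2z + 1.

1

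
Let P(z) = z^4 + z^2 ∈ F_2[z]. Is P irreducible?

No

Check for roots in F_2: P(0) = 0 → root; P(1) = 0 → root.
P(0) = 0, so (z) divides P(z); P is reducible.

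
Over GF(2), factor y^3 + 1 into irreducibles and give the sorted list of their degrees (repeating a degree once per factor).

Write h(y) = y^3 + 1.
Roots in GF(2): h(0) = 1; h(1) = 0 → root.
Linear factors from roots: (y + 1).
Complete factorization: h(y) = (y + 1)·(y^2 + y + 1).
Factor degrees with multiplicity: 1 + 2 = 3.

1, 2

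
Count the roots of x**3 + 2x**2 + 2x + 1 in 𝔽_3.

2

Write g(x) = x**3 + 2x**2 + 2x + 1.
Evaluate at each of the 3 elements of 𝔽_3:
g(0) = 1; g(1) = 0 → root; g(2) = 0 → root.
Roots: {1, 2}.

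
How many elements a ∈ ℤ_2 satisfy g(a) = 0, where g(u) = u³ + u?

Evaluate at each of the 2 elements of ℤ_2:
g(0) = 0 → root; g(1) = 0 → root.
Roots: {0, 1}.

2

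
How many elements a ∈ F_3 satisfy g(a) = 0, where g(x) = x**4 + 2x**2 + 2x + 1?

1

Evaluate at each of the 3 elements of F_3:
g(0) = 1; g(1) = 0 → root; g(2) = 2.
Roots: {1}.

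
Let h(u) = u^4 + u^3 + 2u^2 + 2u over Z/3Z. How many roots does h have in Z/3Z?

Evaluate at each of the 3 elements of Z/3Z:
h(0) = 0 → root; h(1) = 0 → root; h(2) = 0 → root.
Roots: {0, 1, 2}.

3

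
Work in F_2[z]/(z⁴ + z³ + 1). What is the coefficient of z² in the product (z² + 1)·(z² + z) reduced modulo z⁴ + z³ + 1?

Multiply in F_2[z]: (z² + 1)·(z² + z) = z⁴ + z³ + z² + z.
Reduce using z⁴ ≡ z³ + 1 (mod z⁴ + z³ + 1).
Reduced: z² + z + 1.

1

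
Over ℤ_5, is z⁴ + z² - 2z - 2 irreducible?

Write P(z) = z⁴ + z² - 2z - 2.
Check for roots in ℤ_5: P(0) = 3; P(1) = 3; P(2) = 4; P(3) = 2; P(4) = 2.
No roots, so no linear factors.
Degree-2 irreducible divisors: test the 10 monic irreducibles of degree 2 over GF(5).
None of them divide P (all give nonzero remainder).
No irreducible factor of degree ≤ 2 exists, so P is irreducible over GF(5).

Yes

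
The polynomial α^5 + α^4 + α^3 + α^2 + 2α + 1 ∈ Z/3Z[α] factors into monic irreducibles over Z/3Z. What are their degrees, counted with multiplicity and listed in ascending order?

Write g(α) = α^5 + α^4 + α^3 + α^2 + 2α + 1.
Roots in Z/3Z: g(0) = 1; g(1) = 1; g(2) = 2.
Complete factorization: g(α) = (α^5 + α^4 + α^3 + α^2 + 2α + 1).
Factor degrees with multiplicity: 5 = 5.

5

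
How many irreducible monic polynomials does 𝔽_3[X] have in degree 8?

Gauss's count: N_{3}(8) = (1/8) Σ_{d|8} μ(8/d)·3^d.
Divisors of 8: 1, 2, 4, 8; μ(8/d) for each: 0, 0, -1, 1.
Σ = − 3^4 + 3^8 = 6480.
N = 6480/8 = 810.

810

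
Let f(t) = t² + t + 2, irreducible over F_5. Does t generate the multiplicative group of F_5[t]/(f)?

|GF(5^2)^×| = 5^2 − 1 = 24. Prime factorization: 24 = 2^3·3.
f is primitive ⇔ t has order 24 in GF(5)[t]/(f), i.e. t^(24/q) ≠ 1 for each prime q | 24.
t^(12) mod f = 4.
t^(8) mod f = 3t + 1.
None equal 1, so t has full order 24; f is primitive.

Yes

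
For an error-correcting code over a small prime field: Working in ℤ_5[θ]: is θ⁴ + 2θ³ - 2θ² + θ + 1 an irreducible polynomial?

Write h(θ) = θ⁴ + 2θ³ - 2θ² + θ + 1.
Check for roots in ℤ_5: h(0) = 1; h(1) = 3; h(2) = 2; h(3) = 1; h(4) = 2.
No roots, so no linear factors.
Degree-2 irreducible divisors: test the 10 monic irreducibles of degree 2 over GF(5).
None of them divide h (all give nonzero remainder).
No irreducible factor of degree ≤ 2 exists, so h is irreducible over GF(5).

Yes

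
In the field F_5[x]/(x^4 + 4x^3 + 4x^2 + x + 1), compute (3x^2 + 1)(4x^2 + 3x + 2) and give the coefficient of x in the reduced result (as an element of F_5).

1

Multiply in F_5[x]: (3x^2 + 1)·(4x^2 + 3x + 2) = 2x^4 + 4x^3 + 3x + 2.
Reduce using x^4 ≡ x^3 + x^2 + 4x + 4 (mod x^4 + 4x^3 + 4x^2 + x + 1).
Reduced: x^3 + 2x^2 + x.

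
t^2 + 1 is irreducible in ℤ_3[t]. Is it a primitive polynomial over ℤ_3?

Write f(t) = t^2 + 1.
|GF(3^2)^×| = 3^2 − 1 = 8. Prime factorization: 8 = 2^3.
f is primitive ⇔ t has order 8 in GF(3)[t]/(f), i.e. t^(8/q) ≠ 1 for each prime q | 8.
t^(4) mod f = 1
Since t^(4) = 1, the order of t divides 4 < 8; not primitive.

No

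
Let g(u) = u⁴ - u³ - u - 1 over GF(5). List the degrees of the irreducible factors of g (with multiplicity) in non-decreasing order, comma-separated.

Roots in GF(5): g(0) = 4; g(1) = 3; g(2) = 0 → root; g(3) = 0 → root; g(4) = 2.
Linear factors from roots: (u - 2), (u + 2).
Complete factorization: g(u) = (u - 2)·(u + 2)^3.
Factor degrees with multiplicity: 1 + 1 + 1 + 1 = 4.

1, 1, 1, 1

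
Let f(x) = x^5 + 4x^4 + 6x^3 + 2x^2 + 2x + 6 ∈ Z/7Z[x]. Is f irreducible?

Check for roots in Z/7Z: f(0) = 6; f(1) = 0 → root; f(2) = 1; f(3) = 3; f(4) = 0 → root; f(5) = 1; f(6) = 3.
f(1) = 0, so (x − 1) divides f(x); f is reducible.

No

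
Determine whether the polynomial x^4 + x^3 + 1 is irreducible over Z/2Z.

Write f(x) = x^4 + x^3 + 1.
Check for roots in Z/2Z: f(0) = 1; f(1) = 1.
No roots, so no linear factors.
Monic irreducibles of degree 2 over GF(2): x^2 + x + 1.
None of them divide f (all give nonzero remainder).
No irreducible factor of degree ≤ 2 exists, so f is irreducible over GF(2).

Yes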